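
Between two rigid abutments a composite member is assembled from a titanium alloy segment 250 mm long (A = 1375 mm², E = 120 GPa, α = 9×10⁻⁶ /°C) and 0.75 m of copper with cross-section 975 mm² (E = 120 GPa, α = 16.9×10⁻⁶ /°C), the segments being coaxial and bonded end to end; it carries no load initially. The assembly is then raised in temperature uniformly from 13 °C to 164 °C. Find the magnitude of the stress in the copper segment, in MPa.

σ ≈ 292 MPa (compressive)

With the walls removed the bar would change length by δ_free = Σ αᵢΔT Lᵢ = 9×10⁻⁶×151×250 + 16.9×10⁻⁶×151×750 = 2.254 mm.
The walls prevent any net length change, so an axial force P (same in every segment) develops. Compatibility: P · Σ Lᵢ/(AᵢEᵢ) = δ_free.
The series flexibility is Σ Lᵢ/(AᵢEᵢ) = 250/(1375×120×10³) + 750/(975×120×10³) = 7.925×10⁻⁶ mm/N.
So P = 2.254 / 7.925×10⁻⁶ = 284.4 kN, compressive.
σ_{copper} = P / A = 284400 / 975 = 291.7 MPa.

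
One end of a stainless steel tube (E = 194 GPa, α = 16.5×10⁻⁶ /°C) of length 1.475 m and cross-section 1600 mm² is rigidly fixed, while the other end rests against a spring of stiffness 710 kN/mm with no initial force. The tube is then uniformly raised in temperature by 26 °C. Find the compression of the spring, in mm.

δ ≈ 0.145 mm

Free thermal expansion: δ_free = αΔT L = 16.5×10⁻⁶ × 26 × 1475 = 0.6328 mm.
With a force P in the spring, the elastic change of the tube is PL/(AE) and that of the spring is P/k; compatibility requires their sum to equal δ_free.
P [ L/(AE) + 1/k ] = δ_free → P [ 1475/(1600×194×10³) + 1/(710×10³) ] = 0.6328.
P = 0.6328 / 6.16×10⁻⁶ = 102700 N.
Spring compression = P/k = 102700/(710×10³) = 0.1447 mm.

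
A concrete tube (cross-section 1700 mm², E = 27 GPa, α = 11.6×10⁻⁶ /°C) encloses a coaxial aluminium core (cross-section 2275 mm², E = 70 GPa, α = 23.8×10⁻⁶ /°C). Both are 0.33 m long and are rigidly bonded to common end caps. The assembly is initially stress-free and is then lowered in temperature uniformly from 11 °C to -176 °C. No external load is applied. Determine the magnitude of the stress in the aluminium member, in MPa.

σ ≈ 35.7 MPa (tensile)

The aluminium has the larger α, so on cooling it would change length more than the concrete if both were free. The rigid plates force a common final length, so the aluminium is put into tension and the concrete into compression, with equal and opposite forces P (no external load).
Equating the net (thermal + elastic) strains gives |α₁ − α₂|·ΔT = P·[1/(A₁E₁) + 1/(A₂E₂)].
|α₁ − α₂|·ΔT = 12.2×10⁻⁶ × 187 = 0.002281.
1/(A₁E₁) + 1/(A₂E₂) = 1/(1700×27×10³) + 1/(2275×70×10³) = 2.807×10⁻⁸ N⁻¹.
So P = 0.002281 / 2.807×10⁻⁸ = 81.29 kN.
σ_{aluminium} = P/A₂ = 81290/2275 = 35.73 MPa, tensile.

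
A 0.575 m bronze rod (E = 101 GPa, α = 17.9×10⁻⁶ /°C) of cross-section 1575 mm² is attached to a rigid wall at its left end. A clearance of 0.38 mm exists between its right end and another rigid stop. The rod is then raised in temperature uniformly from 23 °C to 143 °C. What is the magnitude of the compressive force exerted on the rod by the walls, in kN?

P ≈ 237 kN

If the wall were absent the rod would grow by αΔT L = 17.9×10⁻⁶ × 120 × 575 = 1.235 mm.
After closing the 0.38 mm clearance, 1.235 − 0.38 = 0.8551 mm of expansion remains to be suppressed by the wall.
Compatibility: PL/(AE) = 0.8551 mm, so σ = P/A = E × (0.8551/575) = 150.2 MPa.
Force on the wall = σA = 150.2 × 1575 mm² = 236.6 kN.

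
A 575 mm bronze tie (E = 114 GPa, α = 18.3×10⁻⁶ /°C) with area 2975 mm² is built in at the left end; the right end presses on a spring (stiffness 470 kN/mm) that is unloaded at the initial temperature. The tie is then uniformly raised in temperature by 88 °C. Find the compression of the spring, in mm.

If the spring were absent the tie would lengthen by αΔT L = 18.3×10⁻⁶ × 88 × 575 = 0.926 mm.
Let P be the compressive force at the spring. The tie shortens elastically by PL/(AE) and the spring compresses by P/k; together these equal δ_free.
So P = δ_free / [L/(AE) + 1/k] = 0.926 / [ 575/(2975×114×10³) + 1/(470×10³) ].
P = 0.926 / 3.823×10⁻⁶ = 242200 N.
Spring compression = P/k = 242200/(470×10³) = 0.5153 mm.

δ ≈ 0.515 mm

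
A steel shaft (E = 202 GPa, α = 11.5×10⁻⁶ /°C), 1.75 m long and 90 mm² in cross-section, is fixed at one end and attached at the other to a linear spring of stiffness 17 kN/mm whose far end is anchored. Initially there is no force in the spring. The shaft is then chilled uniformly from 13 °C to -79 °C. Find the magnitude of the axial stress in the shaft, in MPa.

σ ≈ 133 MPa (tensile)

Free thermal contraction: δ_free = αΔT L = 11.5×10⁻⁶ × 92 × 1750 = 1.851 mm.
With a force P in the spring, the elastic change of the shaft is PL/(AE) and that of the spring is P/k; compatibility requires their sum to equal δ_free.
P [ L/(AE) + 1/k ] = δ_free → P [ 1750/(90×202×10³) + 1/(17×10³) ] = 1.851.
P = 1.851 / 0.0001551 = 11940 N.
σ = P/A = 11940/90 = 132.7 MPa.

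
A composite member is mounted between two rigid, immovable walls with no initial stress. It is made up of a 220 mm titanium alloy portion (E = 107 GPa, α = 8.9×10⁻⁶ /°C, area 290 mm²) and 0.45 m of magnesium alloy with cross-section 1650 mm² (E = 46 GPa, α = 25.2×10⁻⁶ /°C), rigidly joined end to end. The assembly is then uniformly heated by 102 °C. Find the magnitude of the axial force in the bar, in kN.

P ≈ 104 kN (compressive)

If the supports were absent, the total length change would be Σ αᵢΔT Lᵢ = 8.9×10⁻⁶×102×220 + 25.2×10⁻⁶×102×450 = 1.356 mm.
The walls prevent any net length change, so an axial force P (same in every segment) develops. Compatibility: P · Σ Lᵢ/(AᵢEᵢ) = δ_free.
Σ Lᵢ/(AᵢEᵢ) = 220/(290×107×10³) + 450/(1650×46×10³) = 1.302×10⁻⁵ mm/N.
Hence P = δ_free / Σ(L/AE) = 1.356/1.302×10⁻⁵ = 104.2 kN (compressive).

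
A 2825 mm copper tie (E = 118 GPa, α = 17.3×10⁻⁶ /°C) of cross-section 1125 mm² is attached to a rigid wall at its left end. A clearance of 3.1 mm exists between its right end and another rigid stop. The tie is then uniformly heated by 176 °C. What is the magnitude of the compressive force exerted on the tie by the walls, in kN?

P ≈ 259 kN

Free thermal elongation = αΔT L = 17.3×10⁻⁶ × 176 × 2825 = 8.602 mm.
This exceeds the 3.1 mm gap, so the wall pushes back. The portion of expansion that must be recovered elastically is δ_free − gap = 8.602 − 3.1 = 5.502 mm.
Compatibility: PL/(AE) = 5.502 mm, so σ = P/A = E × (5.502/2825) = 229.8 MPa.
Force on the wall = σA = 229.8 × 1125 mm² = 258.5 kN.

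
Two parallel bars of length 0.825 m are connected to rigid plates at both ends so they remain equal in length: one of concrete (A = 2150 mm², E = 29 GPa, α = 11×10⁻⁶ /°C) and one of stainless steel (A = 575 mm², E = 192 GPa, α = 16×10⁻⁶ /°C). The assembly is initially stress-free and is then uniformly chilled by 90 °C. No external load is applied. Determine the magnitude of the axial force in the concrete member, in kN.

The stainless steel has the larger α, so on cooling it would change length more than the concrete if both were free. The rigid plates force a common final length, so the stainless steel is put into tension and the concrete into compression, with equal and opposite forces P (no external load).
Setting the final lengths equal and cancelling L: (α₁ − α₂)ΔT = P/(A₁E₁) + P/(A₂E₂).
|α₁ − α₂|·ΔT = 5×10⁻⁶ × 90 = 0.00045.
1/(A₁E₁) + 1/(A₂E₂) = 1/(2150×29×10³) + 1/(575×192×10³) = 2.51×10⁻⁸ N⁻¹.
P = 0.00045 / 2.51×10⁻⁸ = 17930 N = 17.93 kN.

P ≈ 17.9 kN (compressive in the concrete)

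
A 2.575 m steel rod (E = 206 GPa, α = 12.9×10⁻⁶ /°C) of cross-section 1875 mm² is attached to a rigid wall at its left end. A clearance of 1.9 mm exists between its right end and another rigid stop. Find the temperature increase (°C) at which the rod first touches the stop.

The gap closes when αΔT L = 1.9 mm, since the rod is still unstressed at that instant.
So ΔT = g/(αL) = 1.9/(12.9×10⁻⁶ × 2575) = 57.2 °C.

ΔT ≈ 57.2 °C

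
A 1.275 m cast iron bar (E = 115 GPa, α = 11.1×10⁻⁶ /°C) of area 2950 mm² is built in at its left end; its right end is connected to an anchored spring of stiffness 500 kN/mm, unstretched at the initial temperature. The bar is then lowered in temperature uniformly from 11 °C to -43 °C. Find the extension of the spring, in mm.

δ ≈ 0.265 mm

Free thermal contraction: δ_free = αΔT L = 11.1×10⁻⁶ × 54 × 1275 = 0.7642 mm.
Let P be the tensile force in the spring. The bar extends elastically by PL/(AE) and the spring stretches by P/k; together these equal δ_free.
So P = δ_free / [L/(AE) + 1/k] = 0.7642 / [ 1275/(2950×115×10³) + 1/(500×10³) ].
P = 0.7642 / 5.758×10⁻⁶ = 132700 N.
Spring extension = P/k = 132700/(500×10³) = 0.2654 mm.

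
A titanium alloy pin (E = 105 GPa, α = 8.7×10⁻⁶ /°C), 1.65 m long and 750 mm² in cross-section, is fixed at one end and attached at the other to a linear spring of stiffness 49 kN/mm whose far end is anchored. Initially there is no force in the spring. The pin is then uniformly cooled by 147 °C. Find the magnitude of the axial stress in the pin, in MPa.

If the spring were absent the pin would shorten by αΔT L = 8.7×10⁻⁶ × 147 × 1650 = 2.11 mm.
Let P be the tensile force in the spring. The pin extends elastically by PL/(AE) and the spring stretches by P/k; together these equal δ_free.
P [ L/(AE) + 1/k ] = δ_free → P [ 1650/(750×105×10³) + 1/(49×10³) ] = 2.11.
P = 2.11 / 4.136×10⁻⁵ = 51020 N.
σ = P/A = 51020/750 = 68.03 MPa.

σ ≈ 68 MPa (tensile)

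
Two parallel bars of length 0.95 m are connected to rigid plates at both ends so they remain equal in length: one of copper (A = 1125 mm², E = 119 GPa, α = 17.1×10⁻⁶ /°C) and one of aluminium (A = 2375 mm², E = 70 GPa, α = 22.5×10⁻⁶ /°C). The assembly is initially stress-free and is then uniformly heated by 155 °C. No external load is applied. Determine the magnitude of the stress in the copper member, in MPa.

σ ≈ 55.2 MPa (tensile)

Equilibrium of a rigid end plate with no external load gives equal and opposite internal forces ±P in the two members. Since α_{aluminium} > α_{copper}, heating drives the aluminium into compression and the copper into tension.
Equating the net (thermal + elastic) strains gives |α₁ − α₂|·ΔT = P·[1/(A₁E₁) + 1/(A₂E₂)].
|α₁ − α₂|·ΔT = 5.4×10⁻⁶ × 155 = 0.000837.
1/(A₁E₁) + 1/(A₂E₂) = 1/(1125×119×10³) + 1/(2375×70×10³) = 1.348×10⁻⁸ N⁻¹.
So P = 0.000837 / 1.348×10⁻⁸ = 62.07 kN.
σ_{copper} = P/A₁ = 62070/1125 = 55.17 MPa, tensile.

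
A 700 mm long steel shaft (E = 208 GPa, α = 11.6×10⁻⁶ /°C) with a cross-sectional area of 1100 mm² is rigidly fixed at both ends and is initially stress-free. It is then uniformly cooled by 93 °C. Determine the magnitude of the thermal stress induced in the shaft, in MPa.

The supports are rigid, so the total axial strain is zero. The restrained thermal strain is ε = αΔT = 11.6×10⁻⁶ × 93 = 1078.8×10⁻⁶.
The stress required to suppress this strain is σ = Eε = 208×10³ × 1078.8×10⁻⁶ = 224.4 MPa, tensile since the shaft is trying to contract.

σ ≈ 224 MPa (tensile)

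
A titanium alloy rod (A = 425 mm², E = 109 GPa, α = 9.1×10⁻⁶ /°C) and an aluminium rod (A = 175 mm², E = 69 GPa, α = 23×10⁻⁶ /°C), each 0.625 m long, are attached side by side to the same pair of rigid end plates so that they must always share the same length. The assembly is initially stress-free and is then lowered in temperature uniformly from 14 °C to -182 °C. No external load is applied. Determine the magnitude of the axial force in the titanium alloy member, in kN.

Both members must finish at the same length. With the larger α, the aluminium tends to over-contract; the plates restrain it, putting the aluminium in tension and the titanium alloy in compression. With no external load the two internal forces are equal and opposite, magnitude P.
Compatibility of the two members (thermal + elastic change equal): (α₁ − α₂)ΔT = P·[1/(A₁E₁) + 1/(A₂E₂)].
|α₁ − α₂|·ΔT = 13.9×10⁻⁶ × 196 = 0.002724.
1/(A₁E₁) + 1/(A₂E₂) = 1/(425×109×10³) + 1/(175×69×10³) = 1.044×10⁻⁷ N⁻¹.
So P = 0.002724 / 1.044×10⁻⁷ = 26.1 kN.

P ≈ 26.1 kN (compressive in the titanium alloy)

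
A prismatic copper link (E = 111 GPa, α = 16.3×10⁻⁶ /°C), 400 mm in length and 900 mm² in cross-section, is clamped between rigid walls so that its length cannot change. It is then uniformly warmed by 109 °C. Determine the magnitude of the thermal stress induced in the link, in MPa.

σ ≈ 197 MPa (compressive)

The supports are rigid, so the total axial strain is zero. The restrained thermal strain is ε = αΔT = 16.3×10⁻⁶ × 109 = 1776.7×10⁻⁶.
Hence σ = E·αΔT = 111×10³ × 1776.7×10⁻⁶ = 197.2 MPa, compressive.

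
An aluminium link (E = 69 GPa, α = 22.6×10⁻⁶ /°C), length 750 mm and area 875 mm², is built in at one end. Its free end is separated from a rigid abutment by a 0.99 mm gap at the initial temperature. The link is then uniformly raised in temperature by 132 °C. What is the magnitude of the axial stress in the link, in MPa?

If the wall were absent the link would grow by αΔT L = 22.6×10⁻⁶ × 132 × 750 = 2.237 mm.
The gap closes (δ_free > 0.99 mm) and the wall then resists a further 2.237 − 0.99 = 1.247 mm of expansion.
So σ = E(δ_free − g)/L = 69×10³ × 1.247/750 = 114.8 MPa.

σ ≈ 115 MPa (compressive)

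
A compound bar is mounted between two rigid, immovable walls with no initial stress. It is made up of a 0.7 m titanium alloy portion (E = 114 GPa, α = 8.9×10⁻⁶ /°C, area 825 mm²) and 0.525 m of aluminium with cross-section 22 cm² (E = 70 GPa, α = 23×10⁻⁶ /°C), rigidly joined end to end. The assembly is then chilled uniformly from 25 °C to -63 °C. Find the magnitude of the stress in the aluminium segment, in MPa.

If the supports were absent, the total length change would be Σ αᵢΔT Lᵢ = 8.9×10⁻⁶×88×700 + 23×10⁻⁶×88×525 = 1.611 mm.
Since the ends are fixed, an axial force P builds up, equal in every segment, with P · Σ Lᵢ/(AᵢEᵢ) = δ_free.
The series flexibility is Σ Lᵢ/(AᵢEᵢ) = 700/(825×114×10³) + 525/(2200×70×10³) = 1.085×10⁻⁵ mm/N.
Hence P = δ_free / Σ(L/AE) = 1.611/1.085×10⁻⁵ = 148.4 kN (tensile).
σ_{aluminium} = P / A = 148400 / 2200 = 67.47 MPa.

σ ≈ 67.5 MPa (tensile)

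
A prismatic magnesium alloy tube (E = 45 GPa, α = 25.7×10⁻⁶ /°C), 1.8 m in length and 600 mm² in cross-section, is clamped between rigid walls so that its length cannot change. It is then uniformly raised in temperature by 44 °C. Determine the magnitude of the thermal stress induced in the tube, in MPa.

σ ≈ 50.9 MPa (compressive)

Because both ends are immovable the net strain is zero, and the suppressed thermal strain is αΔT = 25.7×10⁻⁶ × 44 = 1130.8×10⁻⁶.
The stress required to suppress this strain is σ = Eε = 45×10³ × 1130.8×10⁻⁶ = 50.89 MPa, compressive since the tube is trying to expand.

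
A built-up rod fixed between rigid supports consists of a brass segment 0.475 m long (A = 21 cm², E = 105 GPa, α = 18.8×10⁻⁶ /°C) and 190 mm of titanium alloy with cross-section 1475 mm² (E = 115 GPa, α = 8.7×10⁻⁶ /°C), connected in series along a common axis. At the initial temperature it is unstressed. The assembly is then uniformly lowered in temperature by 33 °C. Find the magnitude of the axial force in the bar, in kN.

P ≈ 107 kN (tensile)

If the supports were absent, the total length change would be Σ αᵢΔT Lᵢ = 18.8×10⁻⁶×33×475 + 8.7×10⁻⁶×33×190 = 0.3492 mm.
Since the ends are fixed, an axial force P builds up, equal in every segment, with P · Σ Lᵢ/(AᵢEᵢ) = δ_free.
The series flexibility is Σ Lᵢ/(AᵢEᵢ) = 475/(2100×105×10³) + 190/(1475×115×10³) = 3.274×10⁻⁶ mm/N.
So P = 0.3492 / 3.274×10⁻⁶ = 106.7 kN, tensile.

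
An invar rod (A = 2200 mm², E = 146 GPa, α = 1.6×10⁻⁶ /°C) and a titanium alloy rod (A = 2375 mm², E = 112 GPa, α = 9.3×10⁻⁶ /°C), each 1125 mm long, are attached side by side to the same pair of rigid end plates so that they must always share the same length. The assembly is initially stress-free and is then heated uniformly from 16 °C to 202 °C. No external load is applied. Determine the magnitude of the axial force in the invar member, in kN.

P ≈ 208 kN (tensile in the invar)

Both members must finish at the same length. With the larger α, the titanium alloy tends to over-expand; the plates restrain it, putting the titanium alloy in compression and the invar in tension. With no external load the two internal forces are equal and opposite, magnitude P.
Compatibility of the two members (thermal + elastic change equal): (α₁ − α₂)ΔT = P·[1/(A₁E₁) + 1/(A₂E₂)].
|α₁ − α₂|·ΔT = 7.7×10⁻⁶ × 186 = 0.001432.
1/(A₁E₁) + 1/(A₂E₂) = 1/(2200×146×10³) + 1/(2375×112×10³) = 6.873×10⁻⁹ N⁻¹.
So P = 0.001432 / 6.873×10⁻⁹ = 208.4 kN.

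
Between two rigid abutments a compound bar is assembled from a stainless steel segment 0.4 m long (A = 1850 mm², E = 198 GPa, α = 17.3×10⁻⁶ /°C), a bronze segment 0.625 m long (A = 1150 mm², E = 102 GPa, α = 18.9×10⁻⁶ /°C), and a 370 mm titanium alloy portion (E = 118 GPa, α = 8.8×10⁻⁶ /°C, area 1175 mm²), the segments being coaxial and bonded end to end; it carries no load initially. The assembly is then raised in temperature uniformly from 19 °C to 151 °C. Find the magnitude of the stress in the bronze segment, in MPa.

σ ≈ 278 MPa (compressive)

If the supports were absent, the total length change would be Σ αᵢΔT Lᵢ = 17.3×10⁻⁶×132×400 + 18.9×10⁻⁶×132×625 + 8.8×10⁻⁶×132×370 = 2.902 mm.
The walls prevent any net length change, so an axial force P (same in every segment) develops. Compatibility: P · Σ Lᵢ/(AᵢEᵢ) = δ_free.
Σ Lᵢ/(AᵢEᵢ) = 400/(1850×198×10³) + 625/(1150×102×10³) + 370/(1175×118×10³) = 9.089×10⁻⁶ mm/N.
Hence P = δ_free / Σ(L/AE) = 2.902/9.089×10⁻⁶ = 319.3 kN (compressive).
σ_{bronze} = P / A = 319300 / 1150 = 277.7 MPa.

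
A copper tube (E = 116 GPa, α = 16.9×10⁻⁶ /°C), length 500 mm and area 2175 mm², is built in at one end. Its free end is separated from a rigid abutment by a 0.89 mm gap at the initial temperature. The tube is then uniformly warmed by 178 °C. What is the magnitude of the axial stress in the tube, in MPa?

σ ≈ 142 MPa (compressive)

Free thermal elongation = αΔT L = 16.9×10⁻⁶ × 178 × 500 = 1.504 mm.
This exceeds the 0.89 mm gap, so the wall pushes back. The portion of expansion that must be recovered elastically is δ_free − gap = 1.504 − 0.89 = 0.6141 mm.
Compatibility: PL/(AE) = 0.6141 mm, so σ = P/A = E × (0.6141/500) = 142.5 MPa.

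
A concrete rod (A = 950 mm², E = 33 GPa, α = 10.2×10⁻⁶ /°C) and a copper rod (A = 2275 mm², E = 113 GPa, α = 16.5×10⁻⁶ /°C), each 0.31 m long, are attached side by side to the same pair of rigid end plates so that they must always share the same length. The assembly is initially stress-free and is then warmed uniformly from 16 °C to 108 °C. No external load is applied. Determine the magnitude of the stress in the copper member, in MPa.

σ ≈ 7.12 MPa (compressive)

Both members must finish at the same length. With the larger α, the copper tends to over-expand; the plates restrain it, putting the copper in compression and the concrete in tension. With no external load the two internal forces are equal and opposite, magnitude P.
Compatibility of the two members (thermal + elastic change equal): (α₁ − α₂)ΔT = P·[1/(A₁E₁) + 1/(A₂E₂)].
|α₁ − α₂|·ΔT = 6.3×10⁻⁶ × 92 = 0.0005796.
1/(A₁E₁) + 1/(A₂E₂) = 1/(950×33×10³) + 1/(2275×113×10³) = 3.579×10⁻⁸ N⁻¹.
P = 0.0005796 / 3.579×10⁻⁸ = 16200 N = 16.2 kN.
σ_{copper} = P/A₂ = 16200/2275 = 7.119 MPa, compressive.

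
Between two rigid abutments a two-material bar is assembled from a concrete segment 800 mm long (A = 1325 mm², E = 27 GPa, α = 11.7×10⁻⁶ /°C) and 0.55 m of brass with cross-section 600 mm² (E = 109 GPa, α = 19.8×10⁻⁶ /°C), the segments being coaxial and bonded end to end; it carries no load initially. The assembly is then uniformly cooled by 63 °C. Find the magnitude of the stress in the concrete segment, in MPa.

Free thermal contraction of the whole bar: Σ αᵢΔT Lᵢ = 11.7×10⁻⁶×63×800 + 19.8×10⁻⁶×63×550 = 1.276 mm.
The walls prevent any net length change, so an axial force P (same in every segment) develops. Compatibility: P · Σ Lᵢ/(AᵢEᵢ) = δ_free.
Σ Lᵢ/(AᵢEᵢ) = 800/(1325×27×10³) + 550/(600×109×10³) = 3.077×10⁻⁵ mm/N.
So P = 1.276 / 3.077×10⁻⁵ = 41.46 kN, tensile.
σ_{concrete} = P / A = 41460 / 1325 = 31.29 MPa.

σ ≈ 31.3 MPa (tensile)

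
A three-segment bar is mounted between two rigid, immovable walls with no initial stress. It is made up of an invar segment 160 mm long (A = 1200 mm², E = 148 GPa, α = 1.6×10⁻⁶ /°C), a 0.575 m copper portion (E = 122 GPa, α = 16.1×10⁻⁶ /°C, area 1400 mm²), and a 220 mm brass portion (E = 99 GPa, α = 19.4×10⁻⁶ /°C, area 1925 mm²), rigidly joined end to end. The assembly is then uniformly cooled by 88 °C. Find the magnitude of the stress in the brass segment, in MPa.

If the supports were absent, the total length change would be Σ αᵢΔT Lᵢ = 1.6×10⁻⁶×88×160 + 16.1×10⁻⁶×88×575 + 19.4×10⁻⁶×88×220 = 1.213 mm.
The walls prevent any net length change, so an axial force P (same in every segment) develops. Compatibility: P · Σ Lᵢ/(AᵢEᵢ) = δ_free.
The series flexibility is Σ Lᵢ/(AᵢEᵢ) = 160/(1200×148×10³) + 575/(1400×122×10³) + 220/(1925×99×10³) = 5.422×10⁻⁶ mm/N.
So P = 1.213 / 5.422×10⁻⁶ = 223.7 kN, tensile.
σ_{brass} = P / A = 223700 / 1925 = 116.2 MPa.

σ ≈ 116 MPa (tensile)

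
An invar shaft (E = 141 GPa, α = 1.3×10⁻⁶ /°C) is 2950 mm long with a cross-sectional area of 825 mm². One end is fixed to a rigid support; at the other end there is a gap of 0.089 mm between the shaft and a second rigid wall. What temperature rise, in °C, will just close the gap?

The gap closes when αΔT L = 0.089 mm, since the shaft is still unstressed at that instant.
ΔT = 0.089 / (1.3×10⁻⁶ × 2950) = 23.21 °C.

ΔT ≈ 23.2 °C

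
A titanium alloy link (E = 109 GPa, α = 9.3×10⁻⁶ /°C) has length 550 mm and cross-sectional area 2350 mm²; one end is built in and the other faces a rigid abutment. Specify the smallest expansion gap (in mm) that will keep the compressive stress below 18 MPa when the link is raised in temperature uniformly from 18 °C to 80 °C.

g ≈ 0.226 mm

Free expansion if unrestrained: δ_free = αΔT L = 9.3×10⁻⁶ × 62 × 550 = 0.3171 mm.
A stress of 18 MPa corresponds to the wall pushing the link back by σL/E = 18×550/(109×10³) = 0.09083 mm.
The gap must absorb the remainder: g_min = 0.3171 − 0.09083 = 0.2263 mm.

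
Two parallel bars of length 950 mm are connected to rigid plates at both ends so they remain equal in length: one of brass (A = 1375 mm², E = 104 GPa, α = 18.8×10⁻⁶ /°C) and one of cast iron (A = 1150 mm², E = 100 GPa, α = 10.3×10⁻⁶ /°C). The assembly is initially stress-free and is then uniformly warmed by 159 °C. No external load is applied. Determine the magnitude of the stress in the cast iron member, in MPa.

σ ≈ 74.9 MPa (tensile)

Both members must finish at the same length. With the larger α, the brass tends to over-expand; the plates restrain it, putting the brass in compression and the cast iron in tension. With no external load the two internal forces are equal and opposite, magnitude P.
Equating the net (thermal + elastic) strains gives |α₁ − α₂|·ΔT = P·[1/(A₁E₁) + 1/(A₂E₂)].
|α₁ − α₂|·ΔT = 8.5×10⁻⁶ × 159 = 0.001352.
1/(A₁E₁) + 1/(A₂E₂) = 1/(1375×104×10³) + 1/(1150×100×10³) = 1.569×10⁻⁸ N⁻¹.
So P = 0.001352 / 1.569×10⁻⁸ = 86.15 kN.
σ_{cast iron} = P/A₂ = 86150/1150 = 74.91 MPa, tensile.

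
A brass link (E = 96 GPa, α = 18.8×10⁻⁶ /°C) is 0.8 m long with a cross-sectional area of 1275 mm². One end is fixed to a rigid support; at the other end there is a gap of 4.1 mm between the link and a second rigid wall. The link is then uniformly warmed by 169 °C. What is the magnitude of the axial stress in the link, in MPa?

If the wall were absent the link would grow by αΔT L = 18.8×10⁻⁶ × 169 × 800 = 2.542 mm.
Since δ_free = 2.54 mm is less than the 4.1 mm gap, the link never touches the wall. No axial force develops.

σ ≈ 0 MPa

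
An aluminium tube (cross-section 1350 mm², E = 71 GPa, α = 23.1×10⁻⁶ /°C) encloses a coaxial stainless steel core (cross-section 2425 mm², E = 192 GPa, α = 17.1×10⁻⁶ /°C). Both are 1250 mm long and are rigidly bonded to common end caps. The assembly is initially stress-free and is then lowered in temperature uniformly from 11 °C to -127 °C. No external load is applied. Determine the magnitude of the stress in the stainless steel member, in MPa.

Both members must finish at the same length. With the larger α, the aluminium tends to over-contract; the plates restrain it, putting the aluminium in tension and the stainless steel in compression. With no external load the two internal forces are equal and opposite, magnitude P.
Equating the net (thermal + elastic) strains gives |α₁ − α₂|·ΔT = P·[1/(A₁E₁) + 1/(A₂E₂)].
|α₁ − α₂|·ΔT = 6×10⁻⁶ × 138 = 0.000828.
1/(A₁E₁) + 1/(A₂E₂) = 1/(1350×71×10³) + 1/(2425×192×10³) = 1.258×10⁻⁸ N⁻¹.
P = 0.000828 / 1.258×10⁻⁸ = 65810 N = 65.81 kN.
σ_{stainless steel} = P/A₂ = 65810/2425 = 27.14 MPa, compressive.

σ ≈ 27.1 MPa (compressive)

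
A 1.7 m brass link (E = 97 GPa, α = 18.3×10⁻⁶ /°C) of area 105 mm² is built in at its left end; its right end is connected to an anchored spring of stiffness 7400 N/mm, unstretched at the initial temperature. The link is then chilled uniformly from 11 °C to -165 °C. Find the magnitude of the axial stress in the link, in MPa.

If the spring were absent the link would shorten by αΔT L = 18.3×10⁻⁶ × 176 × 1700 = 5.475 mm.
Let P be the tensile force in the spring. The link extends elastically by PL/(AE) and the spring stretches by P/k; together these equal δ_free.
So P = δ_free / [L/(AE) + 1/k] = 5.475 / [ 1700/(105×97×10³) + 1/(7400) ].
P = 5.475 / 0.000302 = 18130 N.
σ = P/A = 18130/105 = 172.6 MPa.

σ ≈ 173 MPa (tensile)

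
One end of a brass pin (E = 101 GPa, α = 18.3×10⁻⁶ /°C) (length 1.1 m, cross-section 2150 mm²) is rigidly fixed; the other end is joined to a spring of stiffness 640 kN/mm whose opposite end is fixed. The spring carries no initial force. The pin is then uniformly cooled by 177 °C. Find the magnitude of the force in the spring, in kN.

Free thermal contraction: δ_free = αΔT L = 18.3×10⁻⁶ × 177 × 1100 = 3.563 mm.
Let P be the tensile force in the spring. The pin extends elastically by PL/(AE) and the spring stretches by P/k; together these equal δ_free.
So P = δ_free / [L/(AE) + 1/k] = 3.563 / [ 1100/(2150×101×10³) + 1/(640×10³) ].
P = 3.563 / 6.628×10⁻⁶ = 537600 N.

P ≈ 538 kN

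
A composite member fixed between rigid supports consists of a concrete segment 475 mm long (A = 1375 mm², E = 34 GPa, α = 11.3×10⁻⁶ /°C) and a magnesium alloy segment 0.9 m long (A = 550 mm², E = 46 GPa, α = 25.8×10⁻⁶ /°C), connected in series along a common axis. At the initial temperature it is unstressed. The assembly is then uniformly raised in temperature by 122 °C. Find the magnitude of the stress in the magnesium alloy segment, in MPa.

Free thermal expansion of the whole bar: Σ αᵢΔT Lᵢ = 11.3×10⁻⁶×122×475 + 25.8×10⁻⁶×122×900 = 3.488 mm.
The rigid supports impose zero overall length change; the single axial force P common to all segments must satisfy P Σ Lᵢ/(AᵢEᵢ) = δ_free.
Σ Lᵢ/(AᵢEᵢ) = 475/(1375×34×10³) + 900/(550×46×10³) = 4.573×10⁻⁵ mm/N.
P = 3.488 / 4.573×10⁻⁵ = 76260 N = 76.26 kN, compressive.
σ_{magnesium alloy} = P / A = 76260 / 550 = 138.7 MPa.

σ ≈ 139 MPa (compressive)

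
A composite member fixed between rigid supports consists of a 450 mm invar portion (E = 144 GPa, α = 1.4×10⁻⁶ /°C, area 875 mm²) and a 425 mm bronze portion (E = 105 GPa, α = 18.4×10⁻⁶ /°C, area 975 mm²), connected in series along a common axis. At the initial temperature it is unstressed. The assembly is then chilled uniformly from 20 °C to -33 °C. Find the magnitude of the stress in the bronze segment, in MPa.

With the walls removed the bar would change length by δ_free = Σ αᵢΔT Lᵢ = 1.4×10⁻⁶×53×450 + 18.4×10⁻⁶×53×425 = 0.4478 mm.
Since the ends are fixed, an axial force P builds up, equal in every segment, with P · Σ Lᵢ/(AᵢEᵢ) = δ_free.
The series flexibility is Σ Lᵢ/(AᵢEᵢ) = 450/(875×144×10³) + 425/(975×105×10³) = 7.723×10⁻⁶ mm/N.
Hence P = δ_free / Σ(L/AE) = 0.4478/7.723×10⁻⁶ = 57.99 kN (tensile).
σ_{bronze} = P / A = 57990 / 975 = 59.48 MPa.

σ ≈ 59.5 MPa (tensile)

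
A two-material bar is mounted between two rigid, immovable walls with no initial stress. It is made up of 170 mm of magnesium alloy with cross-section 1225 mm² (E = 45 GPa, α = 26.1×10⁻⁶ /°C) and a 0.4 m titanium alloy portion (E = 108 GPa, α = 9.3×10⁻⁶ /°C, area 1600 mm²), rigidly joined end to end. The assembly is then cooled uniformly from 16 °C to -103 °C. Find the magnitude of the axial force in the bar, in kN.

P ≈ 180 kN (tensile)

With the walls removed the bar would change length by δ_free = Σ αᵢΔT Lᵢ = 26.1×10⁻⁶×119×170 + 9.3×10⁻⁶×119×400 = 0.9707 mm.
Since the ends are fixed, an axial force P builds up, equal in every segment, with P · Σ Lᵢ/(AᵢEᵢ) = δ_free.
Σ Lᵢ/(AᵢEᵢ) = 170/(1225×45×10³) + 400/(1600×108×10³) = 5.399×10⁻⁶ mm/N.
So P = 0.9707 / 5.399×10⁻⁶ = 179.8 kN, tensile.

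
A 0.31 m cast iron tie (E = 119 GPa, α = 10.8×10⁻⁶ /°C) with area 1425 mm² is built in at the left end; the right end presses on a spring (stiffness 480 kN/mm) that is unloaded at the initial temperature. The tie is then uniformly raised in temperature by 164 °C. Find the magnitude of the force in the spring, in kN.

Free thermal expansion: δ_free = αΔT L = 10.8×10⁻⁶ × 164 × 310 = 0.5491 mm.
With a force P in the spring, the elastic change of the tie is PL/(AE) and that of the spring is P/k; compatibility requires their sum to equal δ_free.
So P = δ_free / [L/(AE) + 1/k] = 0.5491 / [ 310/(1425×119×10³) + 1/(480×10³) ].
P = 0.5491 / 3.911×10⁻⁶ = 140400 N.

P ≈ 140 kN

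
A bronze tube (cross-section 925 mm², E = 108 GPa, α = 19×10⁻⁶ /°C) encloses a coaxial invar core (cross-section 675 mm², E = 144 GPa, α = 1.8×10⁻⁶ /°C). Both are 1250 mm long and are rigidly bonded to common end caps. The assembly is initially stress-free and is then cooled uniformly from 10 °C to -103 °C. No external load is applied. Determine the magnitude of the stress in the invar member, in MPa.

Equilibrium of a rigid end plate with no external load gives equal and opposite internal forces ±P in the two members. Since α_{bronze} > α_{invar}, cooling drives the bronze into tension and the invar into compression.
Setting the final lengths equal and cancelling L: (α₁ − α₂)ΔT = P/(A₁E₁) + P/(A₂E₂).
|α₁ − α₂|·ΔT = 17.2×10⁻⁶ × 113 = 0.001944.
1/(A₁E₁) + 1/(A₂E₂) = 1/(925×108×10³) + 1/(675×144×10³) = 2.03×10⁻⁸ N⁻¹.
P = 0.001944 / 2.03×10⁻⁸ = 95750 N = 95.75 kN.
σ_{invar} = P/A₂ = 95750/675 = 141.9 MPa, compressive.

σ ≈ 142 MPa (compressive)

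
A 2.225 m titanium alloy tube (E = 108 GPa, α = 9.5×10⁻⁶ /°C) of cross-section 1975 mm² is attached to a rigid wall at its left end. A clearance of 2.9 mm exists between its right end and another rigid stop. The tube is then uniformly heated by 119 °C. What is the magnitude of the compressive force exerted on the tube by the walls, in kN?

Free thermal elongation = αΔT L = 9.5×10⁻⁶ × 119 × 2225 = 2.515 mm.
This is smaller than the 2.9 mm clearance, so the tube expands freely without reaching the stop — the stress is zero.

P ≈ 0 kN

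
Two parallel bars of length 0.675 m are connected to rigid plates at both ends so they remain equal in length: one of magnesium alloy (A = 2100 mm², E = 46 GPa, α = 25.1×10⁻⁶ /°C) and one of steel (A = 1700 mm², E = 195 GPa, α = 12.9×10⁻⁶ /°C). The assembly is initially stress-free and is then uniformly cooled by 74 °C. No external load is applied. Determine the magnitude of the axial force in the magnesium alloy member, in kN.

P ≈ 67.5 kN (tensile in the magnesium alloy)

Both members must finish at the same length. With the larger α, the magnesium alloy tends to over-contract; the plates restrain it, putting the magnesium alloy in tension and the steel in compression. With no external load the two internal forces are equal and opposite, magnitude P.
Compatibility of the two members (thermal + elastic change equal): (α₁ − α₂)ΔT = P·[1/(A₁E₁) + 1/(A₂E₂)].
|α₁ − α₂|·ΔT = 12.2×10⁻⁶ × 74 = 0.0009028.
1/(A₁E₁) + 1/(A₂E₂) = 1/(2100×46×10³) + 1/(1700×195×10³) = 1.337×10⁻⁸ N⁻¹.
P = 0.0009028 / 1.337×10⁻⁸ = 67530 N = 67.53 kN.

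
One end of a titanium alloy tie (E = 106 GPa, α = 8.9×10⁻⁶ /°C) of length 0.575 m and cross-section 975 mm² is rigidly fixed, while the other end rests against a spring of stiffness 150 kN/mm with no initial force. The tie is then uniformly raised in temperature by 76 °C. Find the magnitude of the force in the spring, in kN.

If the spring were absent the tie would lengthen by αΔT L = 8.9×10⁻⁶ × 76 × 575 = 0.3889 mm.
Let P be the compressive force at the spring. The tie shortens elastically by PL/(AE) and the spring compresses by P/k; together these equal δ_free.
So P = δ_free / [L/(AE) + 1/k] = 0.3889 / [ 575/(975×106×10³) + 1/(150×10³) ].
P = 0.3889 / 1.223×10⁻⁵ = 31800 N.

P ≈ 31.8 kN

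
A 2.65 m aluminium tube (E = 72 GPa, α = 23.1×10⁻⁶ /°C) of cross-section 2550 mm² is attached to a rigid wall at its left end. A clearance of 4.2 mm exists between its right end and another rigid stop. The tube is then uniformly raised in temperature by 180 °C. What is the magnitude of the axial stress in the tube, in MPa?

σ ≈ 185 MPa (compressive)

Free thermal elongation = αΔT L = 23.1×10⁻⁶ × 180 × 2650 = 11.02 mm.
The gap closes (δ_free > 4.2 mm) and the wall then resists a further 11.02 − 4.2 = 6.819 mm of expansion.
So σ = E(δ_free − g)/L = 72×10³ × 6.819/2650 = 185.3 MPa.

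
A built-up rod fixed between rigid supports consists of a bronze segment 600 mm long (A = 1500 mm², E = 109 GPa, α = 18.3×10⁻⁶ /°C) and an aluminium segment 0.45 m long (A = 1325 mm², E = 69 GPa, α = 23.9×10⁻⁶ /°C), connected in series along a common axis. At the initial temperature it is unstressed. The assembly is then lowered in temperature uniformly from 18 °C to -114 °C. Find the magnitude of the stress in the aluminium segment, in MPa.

With the walls removed the bar would change length by δ_free = Σ αᵢΔT Lᵢ = 18.3×10⁻⁶×132×600 + 23.9×10⁻⁶×132×450 = 2.869 mm.
The walls prevent any net length change, so an axial force P (same in every segment) develops. Compatibility: P · Σ Lᵢ/(AᵢEᵢ) = δ_free.
The series flexibility is Σ Lᵢ/(AᵢEᵢ) = 600/(1500×109×10³) + 450/(1325×69×10³) = 8.592×10⁻⁶ mm/N.
So P = 2.869 / 8.592×10⁻⁶ = 333.9 kN, tensile.
σ_{aluminium} = P / A = 333900 / 1325 = 252 MPa.

σ ≈ 252 MPa (tensile)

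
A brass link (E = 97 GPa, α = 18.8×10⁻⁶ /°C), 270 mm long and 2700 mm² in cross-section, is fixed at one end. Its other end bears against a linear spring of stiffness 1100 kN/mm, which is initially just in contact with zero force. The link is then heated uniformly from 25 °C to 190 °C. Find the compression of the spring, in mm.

If the spring were absent the link would lengthen by αΔT L = 18.8×10⁻⁶ × 165 × 270 = 0.8375 mm.
With a force P in the spring, the elastic change of the link is PL/(AE) and that of the spring is P/k; compatibility requires their sum to equal δ_free.
P [ L/(AE) + 1/k ] = δ_free → P [ 270/(2700×97×10³) + 1/(1100×10³) ] = 0.8375.
P = 0.8375 / 1.94×10⁻⁶ = 431700 N.
Spring compression = P/k = 431700/(1100×10³) = 0.3925 mm.

δ ≈ 0.392 mm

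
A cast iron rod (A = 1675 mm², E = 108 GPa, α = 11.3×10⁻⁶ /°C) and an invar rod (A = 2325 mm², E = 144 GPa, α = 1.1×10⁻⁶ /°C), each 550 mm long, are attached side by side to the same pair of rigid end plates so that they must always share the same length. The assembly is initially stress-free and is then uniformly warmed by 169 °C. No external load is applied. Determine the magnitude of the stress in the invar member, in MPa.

The cast iron has the larger α, so on heating it would change length more than the invar if both were free. The rigid plates force a common final length, so the cast iron is put into compression and the invar into tension, with equal and opposite forces P (no external load).
Compatibility of the two members (thermal + elastic change equal): (α₁ − α₂)ΔT = P·[1/(A₁E₁) + 1/(A₂E₂)].
|α₁ − α₂|·ΔT = 10.2×10⁻⁶ × 169 = 0.001724.
1/(A₁E₁) + 1/(A₂E₂) = 1/(1675×108×10³) + 1/(2325×144×10³) = 8.515×10⁻⁹ N⁻¹.
So P = 0.001724 / 8.515×10⁻⁹ = 202.4 kN.
σ_{invar} = P/A₂ = 202400/2325 = 87.07 MPa, tensile.

σ ≈ 87.1 MPa (tensile)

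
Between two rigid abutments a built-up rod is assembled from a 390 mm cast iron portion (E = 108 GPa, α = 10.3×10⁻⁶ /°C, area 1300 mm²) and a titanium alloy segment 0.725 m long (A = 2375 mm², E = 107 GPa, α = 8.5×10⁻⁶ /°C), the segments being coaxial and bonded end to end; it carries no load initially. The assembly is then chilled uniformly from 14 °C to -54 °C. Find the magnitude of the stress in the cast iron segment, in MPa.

σ ≈ 94.6 MPa (tensile)

With the walls removed the bar would change length by δ_free = Σ αᵢΔT Lᵢ = 10.3×10⁻⁶×68×390 + 8.5×10⁻⁶×68×725 = 0.6922 mm.
The rigid supports impose zero overall length change; the single axial force P common to all segments must satisfy P Σ Lᵢ/(AᵢEᵢ) = δ_free.
Σ Lᵢ/(AᵢEᵢ) = 390/(1300×108×10³) + 725/(2375×107×10³) = 5.631×10⁻⁶ mm/N.
So P = 0.6922 / 5.631×10⁻⁶ = 122.9 kN, tensile.
σ_{cast iron} = P / A = 122900 / 1300 = 94.56 MPa.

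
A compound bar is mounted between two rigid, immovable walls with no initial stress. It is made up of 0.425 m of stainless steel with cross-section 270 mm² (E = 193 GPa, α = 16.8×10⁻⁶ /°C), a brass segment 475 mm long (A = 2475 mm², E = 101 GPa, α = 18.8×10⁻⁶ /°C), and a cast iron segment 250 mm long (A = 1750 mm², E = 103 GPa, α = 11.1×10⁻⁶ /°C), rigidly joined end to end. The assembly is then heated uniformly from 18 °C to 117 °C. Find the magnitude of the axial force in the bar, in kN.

With the walls removed the bar would change length by δ_free = Σ αᵢΔT Lᵢ = 16.8×10⁻⁶×99×425 + 18.8×10⁻⁶×99×475 + 11.1×10⁻⁶×99×250 = 1.866 mm.
Since the ends are fixed, an axial force P builds up, equal in every segment, with P · Σ Lᵢ/(AᵢEᵢ) = δ_free.
The series flexibility is Σ Lᵢ/(AᵢEᵢ) = 425/(270×193×10³) + 475/(2475×101×10³) + 250/(1750×103×10³) = 1.144×10⁻⁵ mm/N.
So P = 1.866 / 1.144×10⁻⁵ = 163 kN, compressive.

P ≈ 163 kN (compressive)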